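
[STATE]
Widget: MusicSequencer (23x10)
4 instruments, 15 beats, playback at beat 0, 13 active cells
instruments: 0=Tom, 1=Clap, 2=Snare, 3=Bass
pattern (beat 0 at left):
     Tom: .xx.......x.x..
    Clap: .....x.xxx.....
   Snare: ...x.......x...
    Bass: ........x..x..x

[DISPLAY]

      ▼12345678901234  
   Tom·██·······█·█··  
  Clap·····█·███·····  
 Snare···█·······█···  
  Bass········█··█··█  
                       
                       
                       
                       
                       


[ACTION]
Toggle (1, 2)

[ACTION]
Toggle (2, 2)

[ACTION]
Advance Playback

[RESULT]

      0▼2345678901234  
   Tom·██·······█·█··  
  Clap··█··█·███·····  
 Snare··██·······█···  
  Bass········█··█··█  
                       
                       
                       
                       
                       


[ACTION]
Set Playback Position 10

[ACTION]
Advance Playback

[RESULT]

      01234567890▼234  
   Tom·██·······█·█··  
  Clap··█··█·███·····  
 Snare··██·······█···  
  Bass········█··█··█  
                       
                       
                       
                       
                       


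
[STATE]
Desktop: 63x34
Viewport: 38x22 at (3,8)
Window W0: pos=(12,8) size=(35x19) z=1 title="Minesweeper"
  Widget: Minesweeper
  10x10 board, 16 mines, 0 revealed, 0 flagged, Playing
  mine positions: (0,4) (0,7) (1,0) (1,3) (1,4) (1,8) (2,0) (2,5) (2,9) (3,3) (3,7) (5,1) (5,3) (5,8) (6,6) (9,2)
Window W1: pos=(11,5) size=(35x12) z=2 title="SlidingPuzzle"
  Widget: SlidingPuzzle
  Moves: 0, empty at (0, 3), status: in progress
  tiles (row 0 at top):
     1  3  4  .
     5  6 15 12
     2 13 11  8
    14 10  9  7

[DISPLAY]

        ┃┌────┬────┬────┬────┐        
        ┃│  1 │  3 │  4 │    │        
        ┃├────┼────┼────┼────┤        
        ┃│  5 │  6 │ 15 │ 12 │        
        ┃├────┼────┼────┼────┤        
        ┃│  2 │ 13 │ 11 │  8 │        
        ┃├────┼────┼────┼────┤        
        ┃│ 14 │ 10 │  9 │  7 │        
        ┗━━━━━━━━━━━━━━━━━━━━━━━━━━━━━
         ┃■■■■■■■■■■                  
         ┃■■■■■■■■■■                  
         ┃■■■■■■■■■■                  
         ┃■■■■■■■■■■                  
         ┃                            
         ┃                            
         ┃                            
         ┃                            
         ┃                            
         ┗━━━━━━━━━━━━━━━━━━━━━━━━━━━━
                                      
                                      
                                      


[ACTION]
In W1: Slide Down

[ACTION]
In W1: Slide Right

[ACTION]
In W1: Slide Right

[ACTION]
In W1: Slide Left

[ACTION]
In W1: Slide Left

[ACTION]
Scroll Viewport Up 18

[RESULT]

                                      
                                      
                                      
                                      
                                      
        ┏━━━━━━━━━━━━━━━━━━━━━━━━━━━━━
        ┃ SlidingPuzzle               
        ┠─────────────────────────────
        ┃┌────┬────┬────┬────┐        
        ┃│  1 │  3 │  4 │    │        
        ┃├────┼────┼────┼────┤        
        ┃│  5 │  6 │ 15 │ 12 │        
        ┃├────┼────┼────┼────┤        
        ┃│  2 │ 13 │ 11 │  8 │        
        ┃├────┼────┼────┼────┤        
        ┃│ 14 │ 10 │  9 │  7 │        
        ┗━━━━━━━━━━━━━━━━━━━━━━━━━━━━━
         ┃■■■■■■■■■■                  
         ┃■■■■■■■■■■                  
         ┃■■■■■■■■■■                  
         ┃■■■■■■■■■■                  
         ┃                            


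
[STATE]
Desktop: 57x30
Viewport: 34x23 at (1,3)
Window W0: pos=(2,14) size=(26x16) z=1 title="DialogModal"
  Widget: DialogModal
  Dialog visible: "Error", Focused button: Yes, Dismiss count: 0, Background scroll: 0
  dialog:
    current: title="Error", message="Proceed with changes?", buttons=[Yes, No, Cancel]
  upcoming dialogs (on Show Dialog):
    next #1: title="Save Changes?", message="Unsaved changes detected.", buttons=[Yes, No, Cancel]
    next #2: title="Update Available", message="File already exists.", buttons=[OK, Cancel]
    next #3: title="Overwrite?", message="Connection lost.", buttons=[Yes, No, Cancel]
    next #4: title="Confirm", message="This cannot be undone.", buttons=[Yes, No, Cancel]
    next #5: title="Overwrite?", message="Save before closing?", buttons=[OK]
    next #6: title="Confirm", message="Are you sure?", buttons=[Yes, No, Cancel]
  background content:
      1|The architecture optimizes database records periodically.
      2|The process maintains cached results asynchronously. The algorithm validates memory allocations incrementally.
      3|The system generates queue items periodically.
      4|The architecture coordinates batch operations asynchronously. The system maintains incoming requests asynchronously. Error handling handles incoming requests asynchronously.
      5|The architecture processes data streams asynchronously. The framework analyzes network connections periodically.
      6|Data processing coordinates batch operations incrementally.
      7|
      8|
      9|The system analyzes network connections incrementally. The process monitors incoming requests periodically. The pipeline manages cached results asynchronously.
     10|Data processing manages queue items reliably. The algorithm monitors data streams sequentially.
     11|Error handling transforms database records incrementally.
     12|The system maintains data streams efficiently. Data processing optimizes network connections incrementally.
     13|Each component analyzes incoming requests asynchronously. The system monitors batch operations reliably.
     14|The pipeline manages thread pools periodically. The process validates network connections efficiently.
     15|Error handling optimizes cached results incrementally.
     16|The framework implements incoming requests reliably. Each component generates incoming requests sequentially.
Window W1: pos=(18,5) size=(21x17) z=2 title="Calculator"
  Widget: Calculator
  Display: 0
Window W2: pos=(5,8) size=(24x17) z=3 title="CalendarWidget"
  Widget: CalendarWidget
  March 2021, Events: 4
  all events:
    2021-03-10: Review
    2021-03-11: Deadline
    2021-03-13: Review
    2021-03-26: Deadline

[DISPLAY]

                                  
                                  
                 ┏━━━━━━━━━━━━━━━━
                 ┃ Calculator     
                 ┠────────────────
    ┏━━━━━━━━━━━━━━━━━━━━━━┓      
    ┃ CalendarWidget       ┃──┬───
    ┠──────────────────────┨9 │ ÷ 
    ┃      March 2021      ┃──┼───
    ┃Mo Tu We Th Fr Sa Su  ┃6 │ × 
    ┃ 1  2  3  4  5  6  7  ┃──┼───
 ┏━━┃ 8  9 10* 11* 12 13* 1┃3 │ - 
 ┃ D┃15 16 17 18 19 20 21  ┃──┼───
 ┠──┃22 23 24 25 26* 27 28 ┃= │ + 
 ┃Th┃29 30 31              ┃──┼───
 ┃Th┃                      ┃MR│ M+
 ┃Th┃                      ┃──┴───
 ┃Th┃                      ┃      
 ┃Th┃                      ┃━━━━━━
 ┃Da┃                      ┃      
 ┃  ┃                      ┃      
 ┃  ┗━━━━━━━━━━━━━━━━━━━━━━┛      
 ┃The system analyzes netw┃       


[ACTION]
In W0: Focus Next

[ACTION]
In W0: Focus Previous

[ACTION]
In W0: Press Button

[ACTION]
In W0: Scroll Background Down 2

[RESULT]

                                  
                                  
                 ┏━━━━━━━━━━━━━━━━
                 ┃ Calculator     
                 ┠────────────────
    ┏━━━━━━━━━━━━━━━━━━━━━━┓      
    ┃ CalendarWidget       ┃──┬───
    ┠──────────────────────┨9 │ ÷ 
    ┃      March 2021      ┃──┼───
    ┃Mo Tu We Th Fr Sa Su  ┃6 │ × 
    ┃ 1  2  3  4  5  6  7  ┃──┼───
 ┏━━┃ 8  9 10* 11* 12 13* 1┃3 │ - 
 ┃ D┃15 16 17 18 19 20 21  ┃──┼───
 ┠──┃22 23 24 25 26* 27 28 ┃= │ + 
 ┃Th┃29 30 31              ┃──┼───
 ┃Th┃                      ┃MR│ M+
 ┃Th┃                      ┃──┴───
 ┃Da┃                      ┃      
 ┃  ┃                      ┃━━━━━━
 ┃  ┃                      ┃      
 ┃Th┃                      ┃      
 ┃Da┗━━━━━━━━━━━━━━━━━━━━━━┛      
 ┃Error handling transform┃       


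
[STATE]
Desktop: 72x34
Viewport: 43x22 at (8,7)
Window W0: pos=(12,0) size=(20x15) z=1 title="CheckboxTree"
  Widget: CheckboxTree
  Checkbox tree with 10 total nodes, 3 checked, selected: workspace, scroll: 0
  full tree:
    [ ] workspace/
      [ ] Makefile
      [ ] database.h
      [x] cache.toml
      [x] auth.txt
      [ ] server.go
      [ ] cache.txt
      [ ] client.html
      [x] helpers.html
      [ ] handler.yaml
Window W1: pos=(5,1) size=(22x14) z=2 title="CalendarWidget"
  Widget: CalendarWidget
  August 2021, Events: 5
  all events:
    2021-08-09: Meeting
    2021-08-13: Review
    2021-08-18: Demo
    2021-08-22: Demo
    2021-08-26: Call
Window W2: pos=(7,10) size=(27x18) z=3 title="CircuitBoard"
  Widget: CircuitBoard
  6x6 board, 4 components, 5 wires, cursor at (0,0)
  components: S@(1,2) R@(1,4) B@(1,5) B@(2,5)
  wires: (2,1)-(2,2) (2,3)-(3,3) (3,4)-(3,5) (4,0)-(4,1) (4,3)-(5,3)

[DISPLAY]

  3  4  5  6  7  8┃t   ┃                   
* 10 11 12 13* 14 ┃go  ┃                   
 17 18* 19 20 21 2┃xt  ┃                   
━━━━━━━━━━━━━━━━━━━━━━━━━┓                 
 CircuitBoard            ┃                 
─────────────────────────┨                 
   0 1 2 3 4 5           ┃                 
0  [.]                   ┃                 
                         ┃                 
1           S       R   B┃                 
                         ┃                 
2       · ─ ·   ·       B┃                 
                │        ┃                 
3               ·   · ─ ·┃                 
                         ┃                 
4   · ─ ·       ·        ┃                 
                │        ┃                 
5               ·        ┃                 
Cursor: (0,0)            ┃                 
                         ┃                 
━━━━━━━━━━━━━━━━━━━━━━━━━┛                 
                                           


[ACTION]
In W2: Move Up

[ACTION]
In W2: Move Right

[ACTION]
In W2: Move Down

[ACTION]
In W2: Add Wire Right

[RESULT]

  3  4  5  6  7  8┃t   ┃                   
* 10 11 12 13* 14 ┃go  ┃                   
 17 18* 19 20 21 2┃xt  ┃                   
━━━━━━━━━━━━━━━━━━━━━━━━━┓                 
 CircuitBoard            ┃                 
─────────────────────────┨                 
   0 1 2 3 4 5           ┃                 
0                        ┃                 
                         ┃                 
1      [.]─ S       R   B┃                 
                         ┃                 
2       · ─ ·   ·       B┃                 
                │        ┃                 
3               ·   · ─ ·┃                 
                         ┃                 
4   · ─ ·       ·        ┃                 
                │        ┃                 
5               ·        ┃                 
Cursor: (1,1)            ┃                 
                         ┃                 
━━━━━━━━━━━━━━━━━━━━━━━━━┛                 
                                           


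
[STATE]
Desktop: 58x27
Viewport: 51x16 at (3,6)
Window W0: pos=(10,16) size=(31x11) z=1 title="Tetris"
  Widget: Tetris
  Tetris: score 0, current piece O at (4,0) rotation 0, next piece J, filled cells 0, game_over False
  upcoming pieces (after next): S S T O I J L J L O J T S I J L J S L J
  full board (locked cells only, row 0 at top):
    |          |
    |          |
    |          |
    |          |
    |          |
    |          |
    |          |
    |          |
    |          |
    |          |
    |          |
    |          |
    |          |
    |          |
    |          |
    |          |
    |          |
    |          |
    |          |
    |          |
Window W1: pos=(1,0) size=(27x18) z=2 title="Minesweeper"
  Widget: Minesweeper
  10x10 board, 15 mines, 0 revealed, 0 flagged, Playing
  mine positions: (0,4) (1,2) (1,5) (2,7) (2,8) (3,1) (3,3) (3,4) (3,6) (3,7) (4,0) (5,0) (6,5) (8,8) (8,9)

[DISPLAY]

■■■■■■■■■               ┃                          
■■■■■■■■■               ┃                          
■■■■■■■■■               ┃                          
■■■■■■■■■               ┃                          
■■■■■■■■■               ┃                          
■■■■■■■■■               ┃                          
■■■■■■■■■               ┃                          
                        ┃                          
                        ┃                          
                        ┃                          
                        ┃━━━━━━━━━━━━┓             
━━━━━━━━━━━━━━━━━━━━━━━━┛            ┃             
       ┠─────────────────────────────┨             
       ┃          │Next:             ┃             
       ┃          │█                 ┃             
       ┃          │███               ┃             


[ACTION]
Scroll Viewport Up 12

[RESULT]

━━━━━━━━━━━━━━━━━━━━━━━━┓                          
Minesweeper             ┃                          
────────────────────────┨                          
■■■■■■■■■               ┃                          
■■■■■■■■■               ┃                          
■■■■■■■■■               ┃                          
■■■■■■■■■               ┃                          
■■■■■■■■■               ┃                          
■■■■■■■■■               ┃                          
■■■■■■■■■               ┃                          
■■■■■■■■■               ┃                          
■■■■■■■■■               ┃                          
■■■■■■■■■               ┃                          
                        ┃                          
                        ┃                          
                        ┃                          


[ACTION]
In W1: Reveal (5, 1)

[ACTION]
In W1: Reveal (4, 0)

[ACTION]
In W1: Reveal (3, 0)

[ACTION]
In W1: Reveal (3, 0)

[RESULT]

━━━━━━━━━━━━━━━━━━━━━━━━┓                          
Minesweeper             ┃                          
────────────────────────┨                          
■■■✹■■■■■               ┃                          
■✹■■✹■■■■               ┃                          
■■■■■■✹✹■               ┃                          
✹■✹✹■✹✹■■               ┃                          
■■■■■■■■■               ┃                          
2■■■■■■■■               ┃                          
■■■■✹■■■■               ┃                          
■■■■■■■■■               ┃                          
■■■■■■■✹✹               ┃                          
■■■■■■■■■               ┃                          
                        ┃                          
                        ┃                          
                        ┃                          


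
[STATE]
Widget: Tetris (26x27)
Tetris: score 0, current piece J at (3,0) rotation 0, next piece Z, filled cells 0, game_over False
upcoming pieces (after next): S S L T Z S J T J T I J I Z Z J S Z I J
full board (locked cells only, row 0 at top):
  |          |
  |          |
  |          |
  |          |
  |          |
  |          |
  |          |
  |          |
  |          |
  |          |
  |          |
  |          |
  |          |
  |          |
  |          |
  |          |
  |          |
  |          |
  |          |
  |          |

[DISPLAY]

   █      │Next:          
   ███    │▓▓             
          │ ▓▓            
          │               
          │               
          │               
          │Score:         
          │0              
          │               
          │               
          │               
          │               
          │               
          │               
          │               
          │               
          │               
          │               
          │               
          │               
          │               
          │               
          │               
          │               
          │               
          │               
          │               


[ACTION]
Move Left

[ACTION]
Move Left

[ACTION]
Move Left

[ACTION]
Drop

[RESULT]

          │Next:          
█         │▓▓             
███       │ ▓▓            
          │               
          │               
          │               
          │Score:         
          │0              
          │               
          │               
          │               
          │               
          │               
          │               
          │               
          │               
          │               
          │               
          │               
          │               
          │               
          │               
          │               
          │               
          │               
          │               
          │               


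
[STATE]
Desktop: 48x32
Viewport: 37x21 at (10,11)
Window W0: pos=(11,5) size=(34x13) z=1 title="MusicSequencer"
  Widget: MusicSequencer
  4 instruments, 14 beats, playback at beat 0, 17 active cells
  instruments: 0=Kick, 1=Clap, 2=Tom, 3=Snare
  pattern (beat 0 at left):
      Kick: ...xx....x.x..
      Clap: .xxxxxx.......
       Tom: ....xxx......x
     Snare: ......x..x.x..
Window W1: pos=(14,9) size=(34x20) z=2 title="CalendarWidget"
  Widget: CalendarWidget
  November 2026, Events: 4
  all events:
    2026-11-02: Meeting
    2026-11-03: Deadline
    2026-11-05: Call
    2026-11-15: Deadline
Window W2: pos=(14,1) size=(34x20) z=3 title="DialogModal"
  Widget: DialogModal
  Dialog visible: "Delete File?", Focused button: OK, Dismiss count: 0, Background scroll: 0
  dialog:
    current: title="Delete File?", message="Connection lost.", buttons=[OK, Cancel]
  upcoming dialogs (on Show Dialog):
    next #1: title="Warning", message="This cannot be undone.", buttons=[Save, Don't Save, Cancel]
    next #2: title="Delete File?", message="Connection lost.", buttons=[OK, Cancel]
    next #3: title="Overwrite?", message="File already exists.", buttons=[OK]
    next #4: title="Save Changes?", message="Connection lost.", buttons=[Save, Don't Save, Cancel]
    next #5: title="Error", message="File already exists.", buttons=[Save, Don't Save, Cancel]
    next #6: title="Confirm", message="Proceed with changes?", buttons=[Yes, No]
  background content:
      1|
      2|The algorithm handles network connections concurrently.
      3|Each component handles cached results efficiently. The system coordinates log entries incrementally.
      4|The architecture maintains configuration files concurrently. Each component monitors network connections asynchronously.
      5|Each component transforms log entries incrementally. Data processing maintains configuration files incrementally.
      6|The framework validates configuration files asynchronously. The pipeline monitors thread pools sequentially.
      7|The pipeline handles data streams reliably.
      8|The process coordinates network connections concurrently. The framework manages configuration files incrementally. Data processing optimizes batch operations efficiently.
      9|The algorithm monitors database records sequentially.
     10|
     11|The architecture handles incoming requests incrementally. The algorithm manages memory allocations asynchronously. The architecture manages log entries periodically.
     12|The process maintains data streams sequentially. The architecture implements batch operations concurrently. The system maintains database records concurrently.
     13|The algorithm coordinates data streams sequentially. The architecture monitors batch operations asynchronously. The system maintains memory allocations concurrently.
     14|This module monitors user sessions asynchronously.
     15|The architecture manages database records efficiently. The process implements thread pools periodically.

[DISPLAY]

 ┃  ┃The pr│ Connection lost. │twork 
 ┃ S┃The al│  [OK]  Cancel    │abase 
 ┃  ┃      └──────────────────┘      
 ┃  ┃The architecture handles incomin
 ┃  ┃The process maintains data strea
 ┃  ┃The algorithm coordinates data s
 ┗━━┃This module monitors user sessio
    ┃The architecture manages databas
    ┃                                
    ┗━━━━━━━━━━━━━━━━━━━━━━━━━━━━━━━━
    ┃                                
    ┃                                
    ┃                                
    ┃                                
    ┃                                
    ┃                                
    ┃                                
    ┗━━━━━━━━━━━━━━━━━━━━━━━━━━━━━━━━
                                     
                                     
                                     


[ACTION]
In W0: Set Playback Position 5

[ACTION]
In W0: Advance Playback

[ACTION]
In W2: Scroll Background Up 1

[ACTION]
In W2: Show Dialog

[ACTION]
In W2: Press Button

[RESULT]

 ┃  ┃The process coordinates network 
 ┃ S┃The algorithm monitors database 
 ┃  ┃                                
 ┃  ┃The architecture handles incomin
 ┃  ┃The process maintains data strea
 ┃  ┃The algorithm coordinates data s
 ┗━━┃This module monitors user sessio
    ┃The architecture manages databas
    ┃                                
    ┗━━━━━━━━━━━━━━━━━━━━━━━━━━━━━━━━
    ┃                                
    ┃                                
    ┃                                
    ┃                                
    ┃                                
    ┃                                
    ┃                                
    ┗━━━━━━━━━━━━━━━━━━━━━━━━━━━━━━━━
                                     
                                     
                                     


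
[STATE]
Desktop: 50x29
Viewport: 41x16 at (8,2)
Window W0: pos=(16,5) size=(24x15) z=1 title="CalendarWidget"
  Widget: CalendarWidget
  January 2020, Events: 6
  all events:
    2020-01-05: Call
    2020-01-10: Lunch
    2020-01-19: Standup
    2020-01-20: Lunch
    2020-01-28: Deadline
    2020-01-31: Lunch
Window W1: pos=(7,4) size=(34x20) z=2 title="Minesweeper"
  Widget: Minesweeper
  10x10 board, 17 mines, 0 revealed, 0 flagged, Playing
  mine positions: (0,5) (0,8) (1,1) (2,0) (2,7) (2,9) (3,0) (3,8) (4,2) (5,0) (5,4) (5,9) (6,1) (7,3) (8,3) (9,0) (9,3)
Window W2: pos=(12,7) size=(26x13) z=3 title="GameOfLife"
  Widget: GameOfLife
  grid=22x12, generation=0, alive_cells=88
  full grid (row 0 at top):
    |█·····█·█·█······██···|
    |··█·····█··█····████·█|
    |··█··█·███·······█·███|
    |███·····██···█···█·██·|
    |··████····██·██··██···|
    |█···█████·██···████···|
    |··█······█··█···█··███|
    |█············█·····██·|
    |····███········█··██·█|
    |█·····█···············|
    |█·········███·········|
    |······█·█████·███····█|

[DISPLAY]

                                         
                                         
━━━━━━━━━━━━━━━━━━━━━━━━━━━━━━━━┓        
 Minesweeper                    ┃        
────────────────────────────────┨        
■■■■┏━━━━━━━━━━━━━━━━━━━━━━━━┓  ┃        
■■■■┃ GameOfLife             ┃  ┃        
■■■■┠────────────────────────┨  ┃        
■■■■┃Gen: 0                  ┃  ┃        
■■■■┃··█··█·███·······█·███  ┃  ┃        
■■■■┃███·····██···█···█·██·  ┃  ┃        
■■■■┃··████····██·██··██···  ┃  ┃        
■■■■┃█···█████·██···████···  ┃  ┃        
■■■■┃··█······█··█···█··███  ┃  ┃        
■■■■┃█············█·····██·  ┃  ┃        
    ┃····███········█··██·█  ┃  ┃        


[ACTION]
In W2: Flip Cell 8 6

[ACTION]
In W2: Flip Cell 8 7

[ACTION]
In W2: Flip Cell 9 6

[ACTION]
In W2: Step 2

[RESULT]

                                         
                                         
━━━━━━━━━━━━━━━━━━━━━━━━━━━━━━━━┓        
 Minesweeper                    ┃        
────────────────────────────────┨        
■■■■┏━━━━━━━━━━━━━━━━━━━━━━━━┓  ┃        
■■■■┃ GameOfLife             ┃  ┃        
■■■■┠────────────────────────┨  ┃        
■■■■┃Gen: 2                  ┃  ┃        
■■■■┃··█··█·█···█·█·███··██  ┃  ┃        
■■■■┃·███··██···██···█·····  ┃  ┃        
■■■■┃··█··█··█·············  ┃  ┃        
■■■■┃█·█··█················  ┃  ┃        
■■■■┃·██··█···█████·██·····  ┃  ┃        
■■■■┃······██████··········  ┃  ┃        
    ┃······················  ┃  ┃        


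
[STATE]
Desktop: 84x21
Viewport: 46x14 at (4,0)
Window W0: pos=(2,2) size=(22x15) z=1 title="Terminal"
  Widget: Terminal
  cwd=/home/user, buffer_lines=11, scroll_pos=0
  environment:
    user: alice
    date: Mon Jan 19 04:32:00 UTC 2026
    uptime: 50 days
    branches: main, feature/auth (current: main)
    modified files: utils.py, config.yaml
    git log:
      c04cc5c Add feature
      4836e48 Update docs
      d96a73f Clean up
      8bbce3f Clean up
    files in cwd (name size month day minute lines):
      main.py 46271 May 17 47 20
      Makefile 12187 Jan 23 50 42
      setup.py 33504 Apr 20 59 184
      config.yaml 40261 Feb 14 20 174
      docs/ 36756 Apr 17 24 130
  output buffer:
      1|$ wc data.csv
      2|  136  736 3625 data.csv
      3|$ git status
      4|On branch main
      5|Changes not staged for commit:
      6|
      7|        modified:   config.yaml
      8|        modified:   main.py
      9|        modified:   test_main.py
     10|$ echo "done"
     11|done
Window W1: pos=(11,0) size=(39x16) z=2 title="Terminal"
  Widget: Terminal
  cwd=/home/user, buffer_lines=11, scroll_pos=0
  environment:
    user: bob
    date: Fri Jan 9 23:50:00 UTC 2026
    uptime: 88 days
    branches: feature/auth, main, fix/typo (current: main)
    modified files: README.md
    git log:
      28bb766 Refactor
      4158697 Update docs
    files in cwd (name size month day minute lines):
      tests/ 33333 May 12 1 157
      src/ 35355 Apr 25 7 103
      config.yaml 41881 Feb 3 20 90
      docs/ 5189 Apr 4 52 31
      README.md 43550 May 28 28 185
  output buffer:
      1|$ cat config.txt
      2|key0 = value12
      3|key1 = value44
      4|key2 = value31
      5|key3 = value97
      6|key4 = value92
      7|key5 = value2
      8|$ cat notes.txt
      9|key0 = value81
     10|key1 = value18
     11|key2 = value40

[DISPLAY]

       ┏━━━━━━━━━━━━━━━━━━━━━━━━━━━━━━━━━━━━━┓
       ┃ Terminal                            ┃
━━━━━━━┠─────────────────────────────────────┨
Termina┃$ cat config.txt                     ┃
───────┃key0 = value12                       ┃
 wc dat┃key1 = value44                       ┃
 136  7┃key2 = value31                       ┃
 git st┃key3 = value97                       ┃
n branc┃key4 = value92                       ┃
hanges ┃key5 = value2                        ┃
       ┃$ cat notes.txt                      ┃
       ┃key0 = value81                       ┃
       ┃key1 = value18                       ┃
       ┃key2 = value40                       ┃


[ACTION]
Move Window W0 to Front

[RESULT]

       ┏━━━━━━━━━━━━━━━━━━━━━━━━━━━━━━━━━━━━━┓
       ┃ Terminal                            ┃
━━━━━━━━━━━━━━━━━━━┓─────────────────────────┨
Terminal           ┃.txt                     ┃
───────────────────┨12                       ┃
 wc data.csv       ┃44                       ┃
 136  736 3625 data┃31                       ┃
 git status        ┃97                       ┃
n branch main      ┃92                       ┃
hanges not staged f┃2                        ┃
                   ┃txt                      ┃
       modified:   ┃81                       ┃
       modified:   ┃18                       ┃
       modified:   ┃40                       ┃


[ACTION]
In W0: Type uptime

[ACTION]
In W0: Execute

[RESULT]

       ┏━━━━━━━━━━━━━━━━━━━━━━━━━━━━━━━━━━━━━┓
       ┃ Terminal                            ┃
━━━━━━━━━━━━━━━━━━━┓─────────────────────────┨
Terminal           ┃.txt                     ┃
───────────────────┨12                       ┃
n branch main      ┃44                       ┃
hanges not staged f┃31                       ┃
                   ┃97                       ┃
       modified:   ┃92                       ┃
       modified:   ┃2                        ┃
       modified:   ┃txt                      ┃
 echo "done"       ┃81                       ┃
one                ┃18                       ┃
 uptime            ┃40                       ┃


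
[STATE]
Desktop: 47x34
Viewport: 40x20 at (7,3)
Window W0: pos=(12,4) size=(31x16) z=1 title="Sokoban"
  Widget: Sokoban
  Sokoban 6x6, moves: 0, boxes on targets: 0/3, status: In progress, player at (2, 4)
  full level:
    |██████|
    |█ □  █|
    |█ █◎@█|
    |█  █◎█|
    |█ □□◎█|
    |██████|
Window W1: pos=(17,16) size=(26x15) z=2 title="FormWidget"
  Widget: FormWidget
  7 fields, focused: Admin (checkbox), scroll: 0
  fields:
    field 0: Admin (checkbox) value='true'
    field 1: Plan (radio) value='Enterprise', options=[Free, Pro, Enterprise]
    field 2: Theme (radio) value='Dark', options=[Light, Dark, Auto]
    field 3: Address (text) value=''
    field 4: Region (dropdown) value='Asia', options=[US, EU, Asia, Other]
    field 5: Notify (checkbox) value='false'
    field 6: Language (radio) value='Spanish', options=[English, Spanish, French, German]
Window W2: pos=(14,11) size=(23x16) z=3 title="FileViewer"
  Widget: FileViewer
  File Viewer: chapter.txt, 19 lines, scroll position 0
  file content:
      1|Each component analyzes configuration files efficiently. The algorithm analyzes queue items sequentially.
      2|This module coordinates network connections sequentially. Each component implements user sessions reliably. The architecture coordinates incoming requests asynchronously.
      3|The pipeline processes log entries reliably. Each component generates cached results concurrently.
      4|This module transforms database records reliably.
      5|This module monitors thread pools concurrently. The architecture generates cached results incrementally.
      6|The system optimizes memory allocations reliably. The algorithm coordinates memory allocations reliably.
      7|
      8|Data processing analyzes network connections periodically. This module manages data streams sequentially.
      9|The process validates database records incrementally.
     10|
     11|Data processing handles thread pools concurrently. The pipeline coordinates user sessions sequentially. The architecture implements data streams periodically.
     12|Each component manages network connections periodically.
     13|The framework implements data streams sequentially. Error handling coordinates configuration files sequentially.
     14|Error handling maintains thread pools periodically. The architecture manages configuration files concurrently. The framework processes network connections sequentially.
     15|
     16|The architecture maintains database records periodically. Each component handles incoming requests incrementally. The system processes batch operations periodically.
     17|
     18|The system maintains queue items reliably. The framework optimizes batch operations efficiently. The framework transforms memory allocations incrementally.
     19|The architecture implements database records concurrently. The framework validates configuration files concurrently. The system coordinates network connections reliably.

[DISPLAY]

                                        
     ┏━━━━━━━━━━━━━━━━━━━━━━━━━━━━━┓    
     ┃ Sokoban                     ┃    
     ┠─────────────────────────────┨    
     ┃██████                       ┃    
     ┃█ □  █                       ┃    
     ┃█ █◎@█                       ┃    
     ┃█  █◎█                       ┃    
     ┃█┏━━━━━━━━━━━━━━━━━━━━━┓     ┃    
     ┃█┃ FileViewer          ┃     ┃    
     ┃M┠─────────────────────┨     ┃    
     ┃ ┃Each component analy▲┃     ┃    
     ┃ ┃This module coordina█┃     ┃    
     ┃ ┃The pipeline process░┃━━━━━┓    
     ┃ ┃This module transfor░┃     ┃    
     ┃ ┃This module monitors░┃─────┨    
     ┗━┃The system optimizes░┃     ┃    
       ┃                    ░┃ree  ┃    
       ┃Data processing anal░┃ight ┃    
       ┃The process validate░┃    ]┃    


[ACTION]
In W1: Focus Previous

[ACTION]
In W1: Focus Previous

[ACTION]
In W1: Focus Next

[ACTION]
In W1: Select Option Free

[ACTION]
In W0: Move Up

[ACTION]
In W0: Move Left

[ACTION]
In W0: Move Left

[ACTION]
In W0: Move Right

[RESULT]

                                        
     ┏━━━━━━━━━━━━━━━━━━━━━━━━━━━━━┓    
     ┃ Sokoban                     ┃    
     ┠─────────────────────────────┨    
     ┃██████                       ┃    
     ┃█□ @ █                       ┃    
     ┃█ █◎ █                       ┃    
     ┃█  █◎█                       ┃    
     ┃█┏━━━━━━━━━━━━━━━━━━━━━┓     ┃    
     ┃█┃ FileViewer          ┃     ┃    
     ┃M┠─────────────────────┨     ┃    
     ┃ ┃Each component analy▲┃     ┃    
     ┃ ┃This module coordina█┃     ┃    
     ┃ ┃The pipeline process░┃━━━━━┓    
     ┃ ┃This module transfor░┃     ┃    
     ┃ ┃This module monitors░┃─────┨    
     ┗━┃The system optimizes░┃     ┃    
       ┃                    ░┃ree  ┃    
       ┃Data processing anal░┃ight ┃    
       ┃The process validate░┃    ]┃    


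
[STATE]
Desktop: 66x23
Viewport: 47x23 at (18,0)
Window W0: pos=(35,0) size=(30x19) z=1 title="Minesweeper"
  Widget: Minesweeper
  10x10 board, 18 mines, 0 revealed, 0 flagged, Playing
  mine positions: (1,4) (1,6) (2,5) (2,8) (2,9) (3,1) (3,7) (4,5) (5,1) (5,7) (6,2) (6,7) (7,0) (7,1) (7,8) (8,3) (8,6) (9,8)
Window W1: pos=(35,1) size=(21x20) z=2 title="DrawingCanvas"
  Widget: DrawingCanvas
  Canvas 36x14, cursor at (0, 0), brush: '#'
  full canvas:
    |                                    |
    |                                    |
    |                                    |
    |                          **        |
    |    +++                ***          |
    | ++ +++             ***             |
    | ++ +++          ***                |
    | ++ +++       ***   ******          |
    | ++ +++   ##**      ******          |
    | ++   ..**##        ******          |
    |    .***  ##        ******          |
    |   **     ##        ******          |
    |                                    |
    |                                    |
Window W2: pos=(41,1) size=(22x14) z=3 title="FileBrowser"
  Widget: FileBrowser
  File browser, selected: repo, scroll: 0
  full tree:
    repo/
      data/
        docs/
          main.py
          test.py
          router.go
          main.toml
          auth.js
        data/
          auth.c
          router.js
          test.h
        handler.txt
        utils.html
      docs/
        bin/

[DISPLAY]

                 ┏━━━━━━━━━━━━━━━━━━━━━━━━━━━━┓
                 ┏━━━━━┏━━━━━━━━━━━━━━━━━━━━┓ ┃
                 ┃ Draw┃ FileBrowser        ┃─┨
                 ┠─────┠────────────────────┨ ┃
                 ┃+    ┃> [-] repo/         ┃ ┃
                 ┃     ┃    [+] data/       ┃ ┃
                 ┃     ┃    [+] docs/       ┃ ┃
                 ┃     ┃                    ┃ ┃
                 ┃    +┃                    ┃ ┃
                 ┃ ++ +┃                    ┃ ┃
                 ┃ ++ +┃                    ┃ ┃
                 ┃ ++ +┃                    ┃ ┃
                 ┃ ++ +┃                    ┃ ┃
                 ┃ ++  ┃                    ┃ ┃
                 ┃    .┗━━━━━━━━━━━━━━━━━━━━┛ ┃
                 ┃   **     ##       ┃        ┃
                 ┃                   ┃        ┃
                 ┃                   ┃        ┃
                 ┃                   ┃━━━━━━━━┛
                 ┃                   ┃         
                 ┗━━━━━━━━━━━━━━━━━━━┛         
                                               
                                               


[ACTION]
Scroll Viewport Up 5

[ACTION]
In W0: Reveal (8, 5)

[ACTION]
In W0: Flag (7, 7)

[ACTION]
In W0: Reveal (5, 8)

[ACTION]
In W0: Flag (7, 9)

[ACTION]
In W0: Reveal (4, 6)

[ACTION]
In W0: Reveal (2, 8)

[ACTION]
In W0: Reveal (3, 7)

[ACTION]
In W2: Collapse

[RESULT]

                 ┏━━━━━━━━━━━━━━━━━━━━━━━━━━━━┓
                 ┏━━━━━┏━━━━━━━━━━━━━━━━━━━━┓ ┃
                 ┃ Draw┃ FileBrowser        ┃─┨
                 ┠─────┠────────────────────┨ ┃
                 ┃+    ┃> [+] repo/         ┃ ┃
                 ┃     ┃                    ┃ ┃
                 ┃     ┃                    ┃ ┃
                 ┃     ┃                    ┃ ┃
                 ┃    +┃                    ┃ ┃
                 ┃ ++ +┃                    ┃ ┃
                 ┃ ++ +┃                    ┃ ┃
                 ┃ ++ +┃                    ┃ ┃
                 ┃ ++ +┃                    ┃ ┃
                 ┃ ++  ┃                    ┃ ┃
                 ┃    .┗━━━━━━━━━━━━━━━━━━━━┛ ┃
                 ┃   **     ##       ┃        ┃
                 ┃                   ┃        ┃
                 ┃                   ┃        ┃
                 ┃                   ┃━━━━━━━━┛
                 ┃                   ┃         
                 ┗━━━━━━━━━━━━━━━━━━━┛         
                                               
                                               
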